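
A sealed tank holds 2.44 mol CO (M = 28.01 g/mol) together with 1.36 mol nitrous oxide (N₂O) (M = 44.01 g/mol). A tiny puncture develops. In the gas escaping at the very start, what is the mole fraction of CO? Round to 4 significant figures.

The effusion rate of species i is ∝ p_i/√M_i ∝ n_i/√M_i.
Mole fraction of CO in the effusate = (n_CO/√M_CO) / (n_CO/√M_CO + n_N₂O/√M_N₂O)
= (2.44/√28.01) / (2.44/√28.01 + 1.36/√44.01) = 0.4610/(0.4610 + 0.2050) = 0.6922.

0.6922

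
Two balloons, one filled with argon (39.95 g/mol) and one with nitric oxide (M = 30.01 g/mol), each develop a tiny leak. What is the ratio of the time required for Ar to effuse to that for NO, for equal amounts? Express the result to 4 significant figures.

1.154

Graham's law gives t_Ar/t_NO = √(M_Ar/M_NO) = √(39.95/30.01) = √1.331 = 1.154.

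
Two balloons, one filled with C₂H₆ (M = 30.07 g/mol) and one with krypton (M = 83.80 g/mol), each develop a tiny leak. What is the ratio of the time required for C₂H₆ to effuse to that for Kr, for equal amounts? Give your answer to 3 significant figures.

0.599

By Graham's law, t_C₂H₆/t_Kr = √(M_C₂H₆/M_Kr) = √(30.07/83.80) = √0.3588 = 0.599.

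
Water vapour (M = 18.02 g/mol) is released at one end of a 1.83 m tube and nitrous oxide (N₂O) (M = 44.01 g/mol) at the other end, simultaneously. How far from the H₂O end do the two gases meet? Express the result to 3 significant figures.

1.12 m

Distances travelled in equal time are proportional to diffusion rates, so d_H₂O/d_N₂O = √(M_N₂O/M_H₂O) = √(44.01/18.02) = 1.563.
With d_H₂O + d_N₂O = 1.83 m, d_N₂O = 1.83/(1 + 1.563) = 0.7141 m.
d_H₂O = 1.83 − 0.7141 = 1.12 m.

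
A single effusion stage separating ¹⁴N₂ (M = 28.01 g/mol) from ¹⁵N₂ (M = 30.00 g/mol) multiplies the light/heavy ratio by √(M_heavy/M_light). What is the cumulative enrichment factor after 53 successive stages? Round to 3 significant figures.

6.16

After 53 stages the ratio has grown by (√(30.00/28.01))^53 = (30.00/28.01)^(53/2).
= 1.07105^(53/2) = 6.16.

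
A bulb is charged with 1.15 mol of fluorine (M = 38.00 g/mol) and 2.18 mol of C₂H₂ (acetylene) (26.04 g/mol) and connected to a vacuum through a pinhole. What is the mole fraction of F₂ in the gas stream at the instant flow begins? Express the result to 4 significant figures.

Effusion rate of each component ∝ n_i/√M_i (partial pressure × 1/√M).
So x_F₂ in the escaping gas = (n_F₂/√M_F₂) / Σ(n_i/√M_i)
= (1.15/√38.00) / (1.15/√38.00 + 2.18/√26.04) = 0.1866/(0.1866 + 0.4272) = 0.3040.

0.3040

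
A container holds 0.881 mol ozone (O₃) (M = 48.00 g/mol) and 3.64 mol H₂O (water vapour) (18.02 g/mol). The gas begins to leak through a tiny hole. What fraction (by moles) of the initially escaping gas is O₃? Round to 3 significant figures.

0.129

The effusion rate of species i is ∝ p_i/√M_i ∝ n_i/√M_i.
So x_O₃ in the escaping gas = (n_O₃/√M_O₃) / Σ(n_i/√M_i)
= (0.881/√48.00) / (0.881/√48.00 + 3.64/√18.02) = 0.1272/(0.1272 + 0.8575) = 0.129.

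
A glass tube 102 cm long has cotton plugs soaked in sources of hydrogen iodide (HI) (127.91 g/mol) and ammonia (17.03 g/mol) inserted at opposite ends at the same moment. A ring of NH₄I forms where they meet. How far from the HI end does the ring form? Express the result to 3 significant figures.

In equal time, each gas travels a distance ∝ its rate ∝ 1/√M, so d_HI/d_NH₃ = √(M_NH₃/M_HI) = √(17.03/127.91) = 0.3649.
With d_HI + d_NH₃ = 102 cm, d_NH₃ = 102/(1 + 0.3649) = 74.73 cm.
d_HI = 102 − 74.73 = 27.3 cm.

27.3 cm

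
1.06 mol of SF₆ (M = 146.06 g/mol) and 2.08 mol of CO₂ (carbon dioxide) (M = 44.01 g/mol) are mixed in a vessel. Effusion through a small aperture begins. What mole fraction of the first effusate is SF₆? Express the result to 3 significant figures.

0.219

Rate_i ∝ x_i/√M_i (Graham's law weighted by mole fraction), so the effusate composition follows n_i/√M_i.
So x_SF₆ in the escaping gas = (n_SF₆/√M_SF₆) / Σ(n_i/√M_i)
= (1.06/√146.06) / (1.06/√146.06 + 2.08/√44.01) = 0.08771/(0.08771 + 0.3135) = 0.219.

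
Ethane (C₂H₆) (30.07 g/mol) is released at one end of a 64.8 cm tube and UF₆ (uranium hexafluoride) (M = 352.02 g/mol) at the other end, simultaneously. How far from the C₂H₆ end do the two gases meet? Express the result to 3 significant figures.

50.1 cm

In equal time, each gas travels a distance ∝ its rate ∝ 1/√M, so d_C₂H₆/d_UF₆ = √(M_UF₆/M_C₂H₆) = √(352.02/30.07) = 3.422.
With d_C₂H₆ + d_UF₆ = 64.8 cm, d_UF₆ = 64.8/(1 + 3.422) = 14.66 cm.
d_C₂H₆ = 64.8 − 14.66 = 50.1 cm.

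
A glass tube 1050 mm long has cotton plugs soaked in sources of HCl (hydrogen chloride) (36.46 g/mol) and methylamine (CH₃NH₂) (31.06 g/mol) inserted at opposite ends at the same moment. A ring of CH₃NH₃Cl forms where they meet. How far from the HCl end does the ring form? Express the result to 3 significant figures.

Graham's law gives d_HCl/d_CH₃NH₂ = rate_HCl/rate_CH₃NH₂ = √(M_CH₃NH₂/M_HCl) = √(31.06/36.46) = 0.9230.
With d_HCl + d_CH₃NH₂ = 1050 mm, d_CH₃NH₂ = 1050/(1 + 0.9230) = 546.0 mm.
d_HCl = 1050 − 546.0 = 504 mm.

504 mm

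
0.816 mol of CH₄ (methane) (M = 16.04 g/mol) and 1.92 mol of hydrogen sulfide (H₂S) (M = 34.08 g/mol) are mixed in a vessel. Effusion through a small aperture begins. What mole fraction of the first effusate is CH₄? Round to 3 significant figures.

Rate_i ∝ x_i/√M_i (Graham's law weighted by mole fraction), so the effusate composition follows n_i/√M_i.
So x_CH₄ in the escaping gas = (n_CH₄/√M_CH₄) / Σ(n_i/√M_i)
= (0.816/√16.04) / (0.816/√16.04 + 1.92/√34.08) = 0.2037/(0.2037 + 0.3289) = 0.383.

0.383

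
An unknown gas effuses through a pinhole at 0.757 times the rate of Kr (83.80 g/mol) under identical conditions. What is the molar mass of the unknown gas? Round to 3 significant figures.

Since effusion rate ∝ 1/√M, rate_X/rate_Kr = √(M_Kr/M_X).
0.757 = √(83.80/M_X)
M_X = 83.80 / 0.757² = 83.80 / 0.5730 = 146 g/mol

146 g/mol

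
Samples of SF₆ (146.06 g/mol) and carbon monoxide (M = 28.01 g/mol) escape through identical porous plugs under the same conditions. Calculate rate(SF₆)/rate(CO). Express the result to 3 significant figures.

0.438

Since effusion rate ∝ 1/√M, rate_SF₆/rate_CO = √(M_CO/M_SF₆) = √(28.01/146.06) = √0.1918 = 0.438.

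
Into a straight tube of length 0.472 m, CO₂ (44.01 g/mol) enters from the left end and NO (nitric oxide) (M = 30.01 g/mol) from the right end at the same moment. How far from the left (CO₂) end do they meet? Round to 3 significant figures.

0.213 m

Graham's law gives d_CO₂/d_NO = rate_CO₂/rate_NO = √(M_NO/M_CO₂) = √(30.01/44.01) = 0.8258.
With d_CO₂ + d_NO = 0.472 m, d_NO = 0.472/(1 + 0.8258) = 0.2585 m.
d_CO₂ = 0.472 − 0.2585 = 0.213 m.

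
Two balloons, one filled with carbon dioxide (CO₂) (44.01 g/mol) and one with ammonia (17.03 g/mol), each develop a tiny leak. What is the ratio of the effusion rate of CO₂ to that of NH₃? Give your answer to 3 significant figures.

0.622

Using Graham's law: rate_CO₂/rate_NH₃ = √(M_NH₃/M_CO₂) = √(17.03/44.01) = √0.3870 = 0.622.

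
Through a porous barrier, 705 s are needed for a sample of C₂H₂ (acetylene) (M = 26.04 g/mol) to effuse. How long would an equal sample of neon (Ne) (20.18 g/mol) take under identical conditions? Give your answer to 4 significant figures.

620.6 s

Since effusion rate ∝ 1/√M, t_Ne/t_C₂H₂ = √(M_Ne/M_C₂H₂) = √(20.18/26.04) = √0.7750 = 0.8803.
So the time for Ne is 705 × 0.8803 = 620.6 s.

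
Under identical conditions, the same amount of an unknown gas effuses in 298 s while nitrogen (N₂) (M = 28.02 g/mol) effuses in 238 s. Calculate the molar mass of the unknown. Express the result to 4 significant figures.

By Graham's law, t_X/t_N₂ = √(M_X/M_N₂).
298/238 = 1.252 = √(M_X/28.02)
M_X = 28.02 × 1.252² = 28.02 × 1.568 = 43.93 g/mol

43.93 g/mol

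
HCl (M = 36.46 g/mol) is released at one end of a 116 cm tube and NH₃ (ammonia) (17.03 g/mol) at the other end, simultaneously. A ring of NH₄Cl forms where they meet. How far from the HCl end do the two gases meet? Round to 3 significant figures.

47.1 cm

The fronts meet when d_HCl + d_NH₃ = L with d_HCl/d_NH₃ = √(M_NH₃/M_HCl) (Graham's law). Here √(M_NH₃/M_HCl) = √(17.03/36.46) = 0.6834.
With d_HCl + d_NH₃ = 116 cm, d_NH₃ = 116/(1 + 0.6834) = 68.91 cm.
d_HCl = 116 − 68.91 = 47.1 cm.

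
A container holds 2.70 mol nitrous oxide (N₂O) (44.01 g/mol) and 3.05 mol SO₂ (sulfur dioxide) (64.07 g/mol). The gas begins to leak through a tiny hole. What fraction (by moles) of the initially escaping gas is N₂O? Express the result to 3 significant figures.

Rate_i ∝ x_i/√M_i (Graham's law weighted by mole fraction), so the effusate composition follows n_i/√M_i.
So x_N₂O in the escaping gas = (n_N₂O/√M_N₂O) / Σ(n_i/√M_i)
= (2.70/√44.01) / (2.70/√44.01 + 3.05/√64.07) = 0.4070/(0.4070 + 0.3810) = 0.516.

0.516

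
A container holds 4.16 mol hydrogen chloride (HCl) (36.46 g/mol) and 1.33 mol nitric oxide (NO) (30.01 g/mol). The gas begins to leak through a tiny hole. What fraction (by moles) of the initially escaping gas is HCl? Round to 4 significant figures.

Each component's effusion rate ∝ (its partial pressure)·(1/√M) ∝ n_i/√M_i.
So x_HCl in the escaping gas = (n_HCl/√M_HCl) / Σ(n_i/√M_i)
= (4.16/√36.46) / (4.16/√36.46 + 1.33/√30.01) = 0.6889/(0.6889 + 0.2428) = 0.7394.

0.7394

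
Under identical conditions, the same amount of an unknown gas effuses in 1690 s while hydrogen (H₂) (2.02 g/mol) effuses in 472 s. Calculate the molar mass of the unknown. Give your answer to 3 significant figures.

25.9 g/mol

Since effusion rate ∝ 1/√M, t_X/t_H₂ = √(M_X/M_H₂).
1690/472 = 3.581 = √(M_X/2.02)
M_X = 2.02 × 3.581² = 2.02 × 12.82 = 25.9 g/mol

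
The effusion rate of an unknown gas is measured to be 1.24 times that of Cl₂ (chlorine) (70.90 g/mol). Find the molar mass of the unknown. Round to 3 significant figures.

By Graham's law, rate_X/rate_Cl₂ = √(M_Cl₂/M_X).
1.24 = √(70.90/M_X)
M_X = 70.90 / 1.24² = 70.90 / 1.538 = 46.1 g/mol

46.1 g/mol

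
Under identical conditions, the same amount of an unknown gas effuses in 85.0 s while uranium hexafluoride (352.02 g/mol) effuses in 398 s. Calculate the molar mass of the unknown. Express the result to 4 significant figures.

Since effusion rate ∝ 1/√M, t_X/t_UF₆ = √(M_X/M_UF₆).
85.0/398 = 0.2136 = √(M_X/352.02)
M_X = 352.02 × 0.2136² = 352.02 × 0.04561 = 16.06 g/mol

16.06 g/mol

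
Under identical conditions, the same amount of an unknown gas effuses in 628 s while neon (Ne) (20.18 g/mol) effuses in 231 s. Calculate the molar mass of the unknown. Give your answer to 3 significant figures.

Since effusion rate ∝ 1/√M, t_X/t_Ne = √(M_X/M_Ne).
628/231 = 2.719 = √(M_X/20.18)
M_X = 20.18 × 2.719² = 20.18 × 7.391 = 149 g/mol

149 g/mol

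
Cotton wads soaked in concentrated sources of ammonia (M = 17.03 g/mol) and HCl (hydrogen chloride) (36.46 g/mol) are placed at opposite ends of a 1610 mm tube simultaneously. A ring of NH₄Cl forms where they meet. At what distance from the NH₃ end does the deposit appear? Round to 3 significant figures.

In equal time, each gas travels a distance ∝ its rate ∝ 1/√M, so d_NH₃/d_HCl = √(M_HCl/M_NH₃) = √(36.46/17.03) = 1.463.
With d_NH₃ + d_HCl = 1610 mm, d_HCl = 1610/(1 + 1.463) = 653.6 mm.
d_NH₃ = 1610 − 653.6 = 956 mm.

956 mm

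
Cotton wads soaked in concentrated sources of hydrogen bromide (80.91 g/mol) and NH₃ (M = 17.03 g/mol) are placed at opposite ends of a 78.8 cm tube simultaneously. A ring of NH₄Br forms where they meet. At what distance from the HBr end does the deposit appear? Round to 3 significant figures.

24.8 cm

In equal time, each gas travels a distance ∝ its rate ∝ 1/√M, so d_HBr/d_NH₃ = √(M_NH₃/M_HBr) = √(17.03/80.91) = 0.4588.
With d_HBr + d_NH₃ = 78.8 cm, d_NH₃ = 78.8/(1 + 0.4588) = 54.02 cm.
d_HBr = 78.8 − 54.02 = 24.8 cm.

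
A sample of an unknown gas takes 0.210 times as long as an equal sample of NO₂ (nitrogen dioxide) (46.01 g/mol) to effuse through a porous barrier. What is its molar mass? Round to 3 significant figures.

2.03 g/mol

Graham's law gives t_X/t_NO₂ = √(M_X/M_NO₂).
0.210 = √(M_X/46.01)
M_X = 46.01 × 0.210² = 46.01 × 0.04410 = 2.03 g/mol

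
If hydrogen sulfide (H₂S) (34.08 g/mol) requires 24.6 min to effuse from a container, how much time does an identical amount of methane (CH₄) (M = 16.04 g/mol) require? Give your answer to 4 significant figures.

Graham's law gives t_CH₄/t_H₂S = √(M_CH₄/M_H₂S) = √(16.04/34.08) = √0.4707 = 0.6860.
So the time for CH₄ is 24.6 × 0.6860 = 16.88 min.

16.88 min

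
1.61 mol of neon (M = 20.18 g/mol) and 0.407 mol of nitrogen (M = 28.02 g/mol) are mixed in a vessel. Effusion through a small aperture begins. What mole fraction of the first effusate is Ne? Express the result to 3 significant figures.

0.823

The effusion rate of species i is ∝ p_i/√M_i ∝ n_i/√M_i.
Mole fraction of Ne in the effusate = (n_Ne/√M_Ne) / (n_Ne/√M_Ne + n_N₂/√M_N₂)
= (1.61/√20.18) / (1.61/√20.18 + 0.407/√28.02) = 0.3584/(0.3584 + 0.07689) = 0.823.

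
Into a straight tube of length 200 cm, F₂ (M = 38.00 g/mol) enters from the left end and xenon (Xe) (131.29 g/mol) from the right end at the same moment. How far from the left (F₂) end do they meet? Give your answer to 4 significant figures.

130.0 cm

The fronts meet when d_F₂ + d_Xe = L with d_F₂/d_Xe = √(M_Xe/M_F₂) (Graham's law). Here √(M_Xe/M_F₂) = √(131.29/38.00) = 1.859.
With d_F₂ + d_Xe = 200 cm, d_Xe = 200/(1 + 1.859) = 69.96 cm.
d_F₂ = 200 − 69.96 = 130.0 cm.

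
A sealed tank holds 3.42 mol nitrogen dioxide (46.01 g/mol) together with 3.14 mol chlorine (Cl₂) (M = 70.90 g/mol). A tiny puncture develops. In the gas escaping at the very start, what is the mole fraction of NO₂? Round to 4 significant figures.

0.5748

Effusion rate of each component ∝ n_i/√M_i (partial pressure × 1/√M).
Mole fraction of NO₂ in the effusate = (n_NO₂/√M_NO₂) / (n_NO₂/√M_NO₂ + n_Cl₂/√M_Cl₂)
= (3.42/√46.01) / (3.42/√46.01 + 3.14/√70.90) = 0.5042/(0.5042 + 0.3729) = 0.5748.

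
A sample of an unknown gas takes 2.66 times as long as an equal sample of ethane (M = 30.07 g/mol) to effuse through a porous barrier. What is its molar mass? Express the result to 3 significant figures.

213 g/mol

By Graham's law, t_X/t_C₂H₆ = √(M_X/M_C₂H₆).
2.66 = √(M_X/30.07)
M_X = 30.07 × 2.66² = 30.07 × 7.076 = 213 g/mol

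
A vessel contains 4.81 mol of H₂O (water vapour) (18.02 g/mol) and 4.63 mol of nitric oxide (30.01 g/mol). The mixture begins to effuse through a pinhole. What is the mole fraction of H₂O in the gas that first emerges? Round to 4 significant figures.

0.5728

Effusion rate of each component ∝ n_i/√M_i (partial pressure × 1/√M).
Mole fraction of H₂O in the effusate = (n_H₂O/√M_H₂O) / (n_H₂O/√M_H₂O + n_NO/√M_NO)
= (4.81/√18.02) / (4.81/√18.02 + 4.63/√30.01) = 1.133/(1.133 + 0.8452) = 0.5728.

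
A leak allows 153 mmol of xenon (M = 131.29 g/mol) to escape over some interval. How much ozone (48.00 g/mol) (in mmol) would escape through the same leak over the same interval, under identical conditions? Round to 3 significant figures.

253 mmol

Graham's law gives rate_O₃/rate_Xe = √(M_Xe/M_O₃) = √(131.29/48.00) = √2.735 = 1.654.
So the amount for O₃ is 153 × 1.654 = 253 mmol.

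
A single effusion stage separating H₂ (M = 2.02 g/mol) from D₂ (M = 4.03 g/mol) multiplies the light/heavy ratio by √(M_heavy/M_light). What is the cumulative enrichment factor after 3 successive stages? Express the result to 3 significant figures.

Each stage multiplies the ratio by α = √(4.03/2.02), so after 3 stages the overall factor is α^3 = (4.03/2.02)^(3/2).
= 1.99505^(3/2) = 2.82.

2.82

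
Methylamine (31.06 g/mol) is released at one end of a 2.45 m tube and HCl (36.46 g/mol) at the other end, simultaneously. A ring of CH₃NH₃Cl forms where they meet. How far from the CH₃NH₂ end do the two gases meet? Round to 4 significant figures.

1.274 m

In equal time, each gas travels a distance ∝ its rate ∝ 1/√M, so d_CH₃NH₂/d_HCl = √(M_HCl/M_CH₃NH₂) = √(36.46/31.06) = 1.083.
With d_CH₃NH₂ + d_HCl = 2.45 m, d_HCl = 2.45/(1 + 1.083) = 1.176 m.
d_CH₃NH₂ = 2.45 − 1.176 = 1.274 m.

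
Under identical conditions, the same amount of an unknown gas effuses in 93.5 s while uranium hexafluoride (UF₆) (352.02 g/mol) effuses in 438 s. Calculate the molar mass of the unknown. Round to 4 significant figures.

Graham's law gives t_X/t_UF₆ = √(M_X/M_UF₆).
93.5/438 = 0.2135 = √(M_X/352.02)
M_X = 352.02 × 0.2135² = 352.02 × 0.04557 = 16.04 g/mol

16.04 g/mol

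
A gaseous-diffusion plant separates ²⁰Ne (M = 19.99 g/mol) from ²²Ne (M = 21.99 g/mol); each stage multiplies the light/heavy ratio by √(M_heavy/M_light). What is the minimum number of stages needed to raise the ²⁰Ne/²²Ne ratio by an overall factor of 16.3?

With α = √(21.99/19.99) per stage, ln α = ½ ln(1.10005) = 0.04768.
Need α^N ≥ 16.3 ⇒ N ≥ ln(16.3) / ln α = 2.791 / 0.04768 = 58.54.
So at least 59 stages are needed.

59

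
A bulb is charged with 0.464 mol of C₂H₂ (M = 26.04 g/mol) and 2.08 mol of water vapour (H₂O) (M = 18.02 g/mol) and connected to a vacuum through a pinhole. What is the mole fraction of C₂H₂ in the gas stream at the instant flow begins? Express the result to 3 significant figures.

0.157

The effusion rate of species i is ∝ p_i/√M_i ∝ n_i/√M_i.
x_C₂H₂(eff) = (n_C₂H₂/√M_C₂H₂) / (n_C₂H₂/√M_C₂H₂ + n_H₂O/√M_H₂O)
= (0.464/√26.04) / (0.464/√26.04 + 2.08/√18.02) = 0.09093/(0.09093 + 0.4900) = 0.157.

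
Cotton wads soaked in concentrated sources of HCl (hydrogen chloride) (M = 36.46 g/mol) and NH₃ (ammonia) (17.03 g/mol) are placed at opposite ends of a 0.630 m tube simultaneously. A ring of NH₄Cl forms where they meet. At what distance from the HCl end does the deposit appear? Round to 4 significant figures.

Graham's law gives d_HCl/d_NH₃ = rate_HCl/rate_NH₃ = √(M_NH₃/M_HCl) = √(17.03/36.46) = 0.6834.
With d_HCl + d_NH₃ = 0.630 m, d_NH₃ = 0.630/(1 + 0.6834) = 0.3742 m.
d_HCl = 0.630 − 0.3742 = 0.2558 m.

0.2558 m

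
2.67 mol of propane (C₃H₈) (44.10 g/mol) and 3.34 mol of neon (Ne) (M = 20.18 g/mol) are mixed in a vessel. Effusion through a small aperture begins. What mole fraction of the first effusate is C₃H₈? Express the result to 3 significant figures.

Rate_i ∝ x_i/√M_i (Graham's law weighted by mole fraction), so the effusate composition follows n_i/√M_i.
So x_C₃H₈ in the escaping gas = (n_C₃H₈/√M_C₃H₈) / Σ(n_i/√M_i)
= (2.67/√44.10) / (2.67/√44.10 + 3.34/√20.18) = 0.4021/(0.4021 + 0.7435) = 0.351.

0.351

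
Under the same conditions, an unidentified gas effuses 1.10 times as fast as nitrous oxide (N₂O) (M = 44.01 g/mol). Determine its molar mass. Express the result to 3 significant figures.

36.4 g/mol

From Graham's law, rate_X/rate_N₂O = √(M_N₂O/M_X).
1.10 = √(44.01/M_X)
M_X = 44.01 / 1.10² = 44.01 / 1.210 = 36.4 g/mol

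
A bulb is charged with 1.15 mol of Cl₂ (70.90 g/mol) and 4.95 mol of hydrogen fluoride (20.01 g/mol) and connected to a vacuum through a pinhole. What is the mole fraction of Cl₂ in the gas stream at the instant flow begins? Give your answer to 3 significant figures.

0.110

Rate_i ∝ x_i/√M_i (Graham's law weighted by mole fraction), so the effusate composition follows n_i/√M_i.
Mole fraction of Cl₂ in the effusate = (n_Cl₂/√M_Cl₂) / (n_Cl₂/√M_Cl₂ + n_HF/√M_HF)
= (1.15/√70.90) / (1.15/√70.90 + 4.95/√20.01) = 0.1366/(0.1366 + 1.107) = 0.110.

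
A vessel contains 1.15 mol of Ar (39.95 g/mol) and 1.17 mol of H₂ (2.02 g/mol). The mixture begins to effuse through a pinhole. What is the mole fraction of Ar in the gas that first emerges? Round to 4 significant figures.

0.1810

The effusion rate of species i is ∝ p_i/√M_i ∝ n_i/√M_i.
So x_Ar in the escaping gas = (n_Ar/√M_Ar) / Σ(n_i/√M_i)
= (1.15/√39.95) / (1.15/√39.95 + 1.17/√2.02) = 0.1819/(0.1819 + 0.8232) = 0.1810.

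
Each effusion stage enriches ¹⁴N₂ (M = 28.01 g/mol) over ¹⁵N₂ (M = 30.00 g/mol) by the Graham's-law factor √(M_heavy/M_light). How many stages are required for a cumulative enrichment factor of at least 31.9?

101

Per stage α = (30.00/28.01)^(1/2) = 1.07105^0.5, giving ln α = 0.03432.
Need α^N ≥ 31.9 ⇒ N ≥ ln(31.9) / ln α = 3.463 / 0.03432 = 100.90.
Rounding up, N = 101 stages.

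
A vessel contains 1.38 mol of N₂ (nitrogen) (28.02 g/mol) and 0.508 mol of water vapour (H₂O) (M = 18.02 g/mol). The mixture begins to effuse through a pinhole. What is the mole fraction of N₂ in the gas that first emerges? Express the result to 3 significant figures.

Effusion rate of each component ∝ n_i/√M_i (partial pressure × 1/√M).
Mole fraction of N₂ in the effusate = (n_N₂/√M_N₂) / (n_N₂/√M_N₂ + n_H₂O/√M_H₂O)
= (1.38/√28.02) / (1.38/√28.02 + 0.508/√18.02) = 0.2607/(0.2607 + 0.1197) = 0.685.

0.685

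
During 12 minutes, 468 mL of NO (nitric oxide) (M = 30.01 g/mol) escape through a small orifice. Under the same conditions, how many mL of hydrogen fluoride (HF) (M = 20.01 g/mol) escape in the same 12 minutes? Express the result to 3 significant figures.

573 mL

By Graham's law, rate_HF/rate_NO = √(M_NO/M_HF) = √(30.01/20.01) = √1.500 = 1.225.
So the volume for HF is 468 × 1.225 = 573 mL.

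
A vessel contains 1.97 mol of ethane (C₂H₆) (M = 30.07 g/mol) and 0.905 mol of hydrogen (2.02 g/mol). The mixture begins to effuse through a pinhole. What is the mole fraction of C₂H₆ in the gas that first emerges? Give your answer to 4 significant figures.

The effusion rate of species i is ∝ p_i/√M_i ∝ n_i/√M_i.
Mole fraction of C₂H₆ in the effusate = (n_C₂H₆/√M_C₂H₆) / (n_C₂H₆/√M_C₂H₆ + n_H₂/√M_H₂)
= (1.97/√30.07) / (1.97/√30.07 + 0.905/√2.02) = 0.3593/(0.3593 + 0.6368) = 0.3607.

0.3607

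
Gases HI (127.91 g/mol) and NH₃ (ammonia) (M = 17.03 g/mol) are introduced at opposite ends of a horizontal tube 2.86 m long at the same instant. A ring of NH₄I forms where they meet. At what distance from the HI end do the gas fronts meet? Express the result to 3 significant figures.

Graham's law gives d_HI/d_NH₃ = rate_HI/rate_NH₃ = √(M_NH₃/M_HI) = √(17.03/127.91) = 0.3649.
With d_HI + d_NH₃ = 2.86 m, d_NH₃ = 2.86/(1 + 0.3649) = 2.095 m.
d_HI = 2.86 − 2.095 = 0.765 m.

0.765 m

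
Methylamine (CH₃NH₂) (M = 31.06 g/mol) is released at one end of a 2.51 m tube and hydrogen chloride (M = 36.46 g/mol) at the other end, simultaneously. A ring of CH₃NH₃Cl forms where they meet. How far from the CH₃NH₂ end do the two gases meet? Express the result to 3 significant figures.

1.31 m

In equal time, each gas travels a distance ∝ its rate ∝ 1/√M, so d_CH₃NH₂/d_HCl = √(M_HCl/M_CH₃NH₂) = √(36.46/31.06) = 1.083.
With d_CH₃NH₂ + d_HCl = 2.51 m, d_HCl = 2.51/(1 + 1.083) = 1.205 m.
d_CH₃NH₂ = 2.51 − 1.205 = 1.31 m.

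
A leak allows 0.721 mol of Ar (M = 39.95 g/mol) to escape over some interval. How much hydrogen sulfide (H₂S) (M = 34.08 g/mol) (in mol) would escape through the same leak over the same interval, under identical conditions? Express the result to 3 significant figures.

Since effusion rate ∝ 1/√M, rate_H₂S/rate_Ar = √(M_Ar/M_H₂S) = √(39.95/34.08) = √1.172 = 1.083.
So the amount for H₂S is 0.721 × 1.083 = 0.781 mol.

0.781 mol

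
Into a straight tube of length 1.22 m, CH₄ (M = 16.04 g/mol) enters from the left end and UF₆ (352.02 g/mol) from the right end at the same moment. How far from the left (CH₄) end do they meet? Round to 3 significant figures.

Distances travelled in equal time are proportional to diffusion rates, so d_CH₄/d_UF₆ = √(M_UF₆/M_CH₄) = √(352.02/16.04) = 4.685.
With d_CH₄ + d_UF₆ = 1.22 m, d_UF₆ = 1.22/(1 + 4.685) = 0.2146 m.
d_CH₄ = 1.22 − 0.2146 = 1.01 m.

1.01 m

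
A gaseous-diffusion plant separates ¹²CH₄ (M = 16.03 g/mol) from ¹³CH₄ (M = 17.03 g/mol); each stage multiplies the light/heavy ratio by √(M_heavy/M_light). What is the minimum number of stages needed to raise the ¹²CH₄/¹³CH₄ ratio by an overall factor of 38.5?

Per stage α = (17.03/16.03)^(1/2) = 1.06238^0.5, giving ln α = 0.03026.
Need α^N ≥ 38.5 ⇒ N ≥ ln(38.5) / ln α = 3.651 / 0.03026 = 120.65.
Minimum whole number of stages: N = 121.

121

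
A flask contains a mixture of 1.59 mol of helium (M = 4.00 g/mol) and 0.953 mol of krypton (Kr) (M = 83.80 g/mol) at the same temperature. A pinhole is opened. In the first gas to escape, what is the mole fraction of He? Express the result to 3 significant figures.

Rate_i ∝ x_i/√M_i (Graham's law weighted by mole fraction), so the effusate composition follows n_i/√M_i.
Mole fraction of He in the effusate = (n_He/√M_He) / (n_He/√M_He + n_Kr/√M_Kr)
= (1.59/√4.00) / (1.59/√4.00 + 0.953/√83.80) = 0.7950/(0.7950 + 0.1041) = 0.884.

0.884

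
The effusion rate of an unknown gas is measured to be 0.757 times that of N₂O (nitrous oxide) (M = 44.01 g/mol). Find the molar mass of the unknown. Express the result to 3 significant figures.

76.8 g/mol

By Graham's law, rate_X/rate_N₂O = √(M_N₂O/M_X).
0.757 = √(44.01/M_X)
M_X = 44.01 / 0.757² = 44.01 / 0.5730 = 76.8 g/mol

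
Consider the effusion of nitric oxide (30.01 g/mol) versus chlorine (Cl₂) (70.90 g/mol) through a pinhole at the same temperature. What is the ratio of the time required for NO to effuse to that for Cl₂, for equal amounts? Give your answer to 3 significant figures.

Graham's law gives t_NO/t_Cl₂ = √(M_NO/M_Cl₂) = √(30.01/70.90) = √0.4233 = 0.651.

0.651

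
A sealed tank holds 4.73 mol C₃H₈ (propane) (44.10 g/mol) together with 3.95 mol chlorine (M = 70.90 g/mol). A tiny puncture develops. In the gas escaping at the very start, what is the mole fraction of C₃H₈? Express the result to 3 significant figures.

0.603

Effusion rate of each component ∝ n_i/√M_i (partial pressure × 1/√M).
x_C₃H₈(eff) = (n_C₃H₈/√M_C₃H₈) / (n_C₃H₈/√M_C₃H₈ + n_Cl₂/√M_Cl₂)
= (4.73/√44.10) / (4.73/√44.10 + 3.95/√70.90) = 0.7123/(0.7123 + 0.4691) = 0.603.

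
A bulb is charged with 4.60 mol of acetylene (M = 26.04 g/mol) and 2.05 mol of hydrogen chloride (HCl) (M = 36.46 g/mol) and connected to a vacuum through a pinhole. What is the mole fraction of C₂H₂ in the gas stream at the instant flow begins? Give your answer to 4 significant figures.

0.7264

Rate_i ∝ x_i/√M_i (Graham's law weighted by mole fraction), so the effusate composition follows n_i/√M_i.
x_C₂H₂(eff) = (n_C₂H₂/√M_C₂H₂) / (n_C₂H₂/√M_C₂H₂ + n_HCl/√M_HCl)
= (4.60/√26.04) / (4.60/√26.04 + 2.05/√36.46) = 0.9014/(0.9014 + 0.3395) = 0.7264.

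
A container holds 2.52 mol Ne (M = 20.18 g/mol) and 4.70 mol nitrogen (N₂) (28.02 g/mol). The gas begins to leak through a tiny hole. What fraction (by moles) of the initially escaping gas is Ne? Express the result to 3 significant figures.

Rate_i ∝ x_i/√M_i (Graham's law weighted by mole fraction), so the effusate composition follows n_i/√M_i.
x_Ne(eff) = (n_Ne/√M_Ne) / (n_Ne/√M_Ne + n_N₂/√M_N₂)
= (2.52/√20.18) / (2.52/√20.18 + 4.70/√28.02) = 0.5610/(0.5610 + 0.8879) = 0.387.

0.387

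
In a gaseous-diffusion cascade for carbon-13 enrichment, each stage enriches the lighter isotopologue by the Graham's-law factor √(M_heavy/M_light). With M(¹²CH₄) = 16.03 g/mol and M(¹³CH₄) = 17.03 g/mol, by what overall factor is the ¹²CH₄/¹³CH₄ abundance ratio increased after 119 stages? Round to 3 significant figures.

36.6

The single-stage factor is √(M_heavy/M_light), so 119 stages give [√(17.03/16.03)]^119 = (17.03/16.03)^(119/2).
= 1.06238^(119/2) = 36.6.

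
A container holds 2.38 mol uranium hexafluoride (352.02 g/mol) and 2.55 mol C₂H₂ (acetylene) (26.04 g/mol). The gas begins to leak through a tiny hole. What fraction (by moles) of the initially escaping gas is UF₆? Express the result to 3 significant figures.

0.202

Each component's effusion rate ∝ (its partial pressure)·(1/√M) ∝ n_i/√M_i.
x_UF₆(eff) = (n_UF₆/√M_UF₆) / (n_UF₆/√M_UF₆ + n_C₂H₂/√M_C₂H₂)
= (2.38/√352.02) / (2.38/√352.02 + 2.55/√26.04) = 0.1269/(0.1269 + 0.4997) = 0.202.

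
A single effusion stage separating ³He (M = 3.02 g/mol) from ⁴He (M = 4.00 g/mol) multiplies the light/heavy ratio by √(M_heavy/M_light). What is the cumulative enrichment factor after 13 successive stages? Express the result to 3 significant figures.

6.21

Each stage multiplies the ratio by α = √(4.00/3.02), so after 13 stages the overall factor is α^13 = (4.00/3.02)^(13/2).
= 1.32450^(13/2) = 6.21.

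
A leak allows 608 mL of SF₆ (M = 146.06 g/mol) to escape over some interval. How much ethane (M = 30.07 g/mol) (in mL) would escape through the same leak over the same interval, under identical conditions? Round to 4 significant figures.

1340 mL

By Graham's law, rate_C₂H₆/rate_SF₆ = √(M_SF₆/M_C₂H₆) = √(146.06/30.07) = √4.857 = 2.204.
So the volume for C₂H₆ is 608 × 2.204 = 1340 mL.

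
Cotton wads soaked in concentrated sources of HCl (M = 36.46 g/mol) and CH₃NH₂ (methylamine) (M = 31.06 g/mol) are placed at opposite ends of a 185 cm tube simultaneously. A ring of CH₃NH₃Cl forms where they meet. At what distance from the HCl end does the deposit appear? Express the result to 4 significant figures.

88.80 cm

The fronts meet when d_HCl + d_CH₃NH₂ = L with d_HCl/d_CH₃NH₂ = √(M_CH₃NH₂/M_HCl) (Graham's law). Here √(M_CH₃NH₂/M_HCl) = √(31.06/36.46) = 0.9230.
With d_HCl + d_CH₃NH₂ = 185 cm, d_CH₃NH₂ = 185/(1 + 0.9230) = 96.20 cm.
d_HCl = 185 − 96.20 = 88.80 cm.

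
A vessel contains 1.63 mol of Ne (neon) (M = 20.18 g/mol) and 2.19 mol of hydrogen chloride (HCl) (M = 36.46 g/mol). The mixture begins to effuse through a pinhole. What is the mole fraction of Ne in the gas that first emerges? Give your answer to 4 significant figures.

0.5001

Each component's effusion rate ∝ (its partial pressure)·(1/√M) ∝ n_i/√M_i.
Mole fraction of Ne in the effusate = (n_Ne/√M_Ne) / (n_Ne/√M_Ne + n_HCl/√M_HCl)
= (1.63/√20.18) / (1.63/√20.18 + 2.19/√36.46) = 0.3628/(0.3628 + 0.3627) = 0.5001.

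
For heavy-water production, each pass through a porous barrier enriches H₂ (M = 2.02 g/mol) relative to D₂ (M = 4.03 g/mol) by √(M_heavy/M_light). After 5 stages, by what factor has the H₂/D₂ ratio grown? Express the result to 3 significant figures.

The single-stage factor is √(M_heavy/M_light), so 5 stages give [√(4.03/2.02)]^5 = (4.03/2.02)^(5/2).
= 1.99505^(5/2) = 5.62.

5.62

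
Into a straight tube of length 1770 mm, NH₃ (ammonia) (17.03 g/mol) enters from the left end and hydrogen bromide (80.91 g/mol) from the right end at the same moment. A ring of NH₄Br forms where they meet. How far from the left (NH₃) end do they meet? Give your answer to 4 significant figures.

1213 mm

Distances travelled in equal time are proportional to diffusion rates, so d_NH₃/d_HBr = √(M_HBr/M_NH₃) = √(80.91/17.03) = 2.180.
With d_NH₃ + d_HBr = 1770 mm, d_HBr = 1770/(1 + 2.180) = 556.7 mm.
d_NH₃ = 1770 − 556.7 = 1213 mm.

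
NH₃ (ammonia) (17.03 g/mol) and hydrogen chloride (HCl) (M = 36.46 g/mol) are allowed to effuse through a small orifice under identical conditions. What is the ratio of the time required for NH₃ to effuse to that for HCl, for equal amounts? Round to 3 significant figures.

From Graham's law, t_NH₃/t_HCl = √(M_NH₃/M_HCl) = √(17.03/36.46) = √0.4671 = 0.683.

0.683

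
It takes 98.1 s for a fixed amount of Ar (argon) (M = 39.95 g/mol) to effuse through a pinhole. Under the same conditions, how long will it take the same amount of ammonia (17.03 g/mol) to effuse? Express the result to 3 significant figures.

By Graham's law, t_NH₃/t_Ar = √(M_NH₃/M_Ar) = √(17.03/39.95) = √0.4263 = 0.6529.
So the time for NH₃ is 98.1 × 0.6529 = 64.0 s.

64.0 s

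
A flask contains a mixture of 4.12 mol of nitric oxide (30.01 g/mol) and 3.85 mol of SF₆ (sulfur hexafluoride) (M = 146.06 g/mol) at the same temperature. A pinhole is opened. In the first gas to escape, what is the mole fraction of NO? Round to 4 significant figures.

Each component's effusion rate ∝ (its partial pressure)·(1/√M) ∝ n_i/√M_i.
So x_NO in the escaping gas = (n_NO/√M_NO) / Σ(n_i/√M_i)
= (4.12/√30.01) / (4.12/√30.01 + 3.85/√146.06) = 0.7521/(0.7521 + 0.3186) = 0.7025.

0.7025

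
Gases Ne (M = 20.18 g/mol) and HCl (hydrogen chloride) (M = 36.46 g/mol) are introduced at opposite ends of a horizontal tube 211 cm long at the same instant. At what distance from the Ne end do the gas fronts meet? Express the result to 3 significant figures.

121 cm

The fronts meet when d_Ne + d_HCl = L with d_Ne/d_HCl = √(M_HCl/M_Ne) (Graham's law). Here √(M_HCl/M_Ne) = √(36.46/20.18) = 1.344.
With d_Ne + d_HCl = 211 cm, d_HCl = 211/(1 + 1.344) = 90.01 cm.
d_Ne = 211 − 90.01 = 121 cm.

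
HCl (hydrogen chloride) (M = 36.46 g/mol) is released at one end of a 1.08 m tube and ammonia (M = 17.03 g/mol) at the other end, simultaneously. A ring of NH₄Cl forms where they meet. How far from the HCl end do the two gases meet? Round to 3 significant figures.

The fronts meet when d_HCl + d_NH₃ = L with d_HCl/d_NH₃ = √(M_NH₃/M_HCl) (Graham's law). Here √(M_NH₃/M_HCl) = √(17.03/36.46) = 0.6834.
With d_HCl + d_NH₃ = 1.08 m, d_NH₃ = 1.08/(1 + 0.6834) = 0.6415 m.
d_HCl = 1.08 − 0.6415 = 0.438 m.

0.438 m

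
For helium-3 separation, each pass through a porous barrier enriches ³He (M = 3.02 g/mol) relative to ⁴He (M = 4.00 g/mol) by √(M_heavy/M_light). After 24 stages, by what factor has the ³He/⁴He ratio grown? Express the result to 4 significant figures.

29.15

Overall factor = α^24 with α = √(4.00/3.02), i.e. (4.00/3.02)^(24/2).
= 1.32450^12 = 29.15.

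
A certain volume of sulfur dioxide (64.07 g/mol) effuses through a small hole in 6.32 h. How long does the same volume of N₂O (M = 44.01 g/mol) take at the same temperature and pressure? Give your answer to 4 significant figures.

From Graham's law, t_N₂O/t_SO₂ = √(M_N₂O/M_SO₂) = √(44.01/64.07) = √0.6869 = 0.8288.
So the time for N₂O is 6.32 × 0.8288 = 5.238 h.

5.238 h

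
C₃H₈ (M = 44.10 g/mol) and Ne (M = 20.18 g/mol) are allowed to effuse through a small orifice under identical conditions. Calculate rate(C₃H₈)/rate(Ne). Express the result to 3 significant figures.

By Graham's law, rate_C₃H₈/rate_Ne = √(M_Ne/M_C₃H₈) = √(20.18/44.10) = √0.4576 = 0.676.

0.676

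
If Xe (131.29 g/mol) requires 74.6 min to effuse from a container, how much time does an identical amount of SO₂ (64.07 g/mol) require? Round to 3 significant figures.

From Graham's law, t_SO₂/t_Xe = √(M_SO₂/M_Xe) = √(64.07/131.29) = √0.4880 = 0.6986.
So the time for SO₂ is 74.6 × 0.6986 = 52.1 min.

52.1 min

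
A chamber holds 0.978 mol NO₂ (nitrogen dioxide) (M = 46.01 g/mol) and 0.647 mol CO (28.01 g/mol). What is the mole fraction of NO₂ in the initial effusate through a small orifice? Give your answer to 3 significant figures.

The effusion rate of species i is ∝ p_i/√M_i ∝ n_i/√M_i.
Mole fraction of NO₂ in the effusate = (n_NO₂/√M_NO₂) / (n_NO₂/√M_NO₂ + n_CO/√M_CO)
= (0.978/√46.01) / (0.978/√46.01 + 0.647/√28.01) = 0.1442/(0.1442 + 0.1222) = 0.541.

0.541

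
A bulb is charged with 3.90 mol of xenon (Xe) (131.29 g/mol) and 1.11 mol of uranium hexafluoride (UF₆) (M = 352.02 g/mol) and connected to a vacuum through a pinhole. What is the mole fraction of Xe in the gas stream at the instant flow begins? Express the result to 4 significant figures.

0.8519

Effusion rate of each component ∝ n_i/√M_i (partial pressure × 1/√M).
So x_Xe in the escaping gas = (n_Xe/√M_Xe) / Σ(n_i/√M_i)
= (3.90/√131.29) / (3.90/√131.29 + 1.11/√352.02) = 0.3404/(0.3404 + 0.05916) = 0.8519.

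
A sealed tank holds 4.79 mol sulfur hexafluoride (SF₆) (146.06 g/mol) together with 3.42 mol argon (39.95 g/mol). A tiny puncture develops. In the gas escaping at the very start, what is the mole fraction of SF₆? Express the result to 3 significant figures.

0.423

Each component's effusion rate ∝ (its partial pressure)·(1/√M) ∝ n_i/√M_i.
Mole fraction of SF₆ in the effusate = (n_SF₆/√M_SF₆) / (n_SF₆/√M_SF₆ + n_Ar/√M_Ar)
= (4.79/√146.06) / (4.79/√146.06 + 3.42/√39.95) = 0.3963/(0.3963 + 0.5411) = 0.423.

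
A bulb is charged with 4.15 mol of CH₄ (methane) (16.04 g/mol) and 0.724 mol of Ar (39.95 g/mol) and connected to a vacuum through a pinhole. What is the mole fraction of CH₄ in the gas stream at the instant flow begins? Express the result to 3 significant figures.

0.900

The effusion rate of species i is ∝ p_i/√M_i ∝ n_i/√M_i.
So x_CH₄ in the escaping gas = (n_CH₄/√M_CH₄) / Σ(n_i/√M_i)
= (4.15/√16.04) / (4.15/√16.04 + 0.724/√39.95) = 1.036/(1.036 + 0.1145) = 0.900.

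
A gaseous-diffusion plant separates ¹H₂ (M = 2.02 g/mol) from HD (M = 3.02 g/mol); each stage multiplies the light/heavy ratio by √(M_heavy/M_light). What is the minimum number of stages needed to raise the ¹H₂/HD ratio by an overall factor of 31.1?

Per stage α = (3.02/2.02)^(1/2) = 1.49505^0.5, giving ln α = 0.2011.
Need α^N ≥ 31.1 ⇒ N ≥ ln(31.1) / ln α = 3.437 / 0.2011 = 17.09.
Minimum whole number of stages: N = 18.

18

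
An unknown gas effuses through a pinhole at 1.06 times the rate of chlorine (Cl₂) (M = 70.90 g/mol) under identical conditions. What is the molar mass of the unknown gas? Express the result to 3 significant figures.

Graham's law gives rate_X/rate_Cl₂ = √(M_Cl₂/M_X).
1.06 = √(70.90/M_X)
M_X = 70.90 / 1.06² = 70.90 / 1.124 = 63.1 g/mol

63.1 g/mol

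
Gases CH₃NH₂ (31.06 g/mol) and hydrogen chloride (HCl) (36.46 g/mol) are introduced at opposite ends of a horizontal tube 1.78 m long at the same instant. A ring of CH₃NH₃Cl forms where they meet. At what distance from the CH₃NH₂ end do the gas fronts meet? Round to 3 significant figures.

0.926 m

In equal time, each gas travels a distance ∝ its rate ∝ 1/√M, so d_CH₃NH₂/d_HCl = √(M_HCl/M_CH₃NH₂) = √(36.46/31.06) = 1.083.
With d_CH₃NH₂ + d_HCl = 1.78 m, d_HCl = 1.78/(1 + 1.083) = 0.8544 m.
d_CH₃NH₂ = 1.78 − 0.8544 = 0.926 m.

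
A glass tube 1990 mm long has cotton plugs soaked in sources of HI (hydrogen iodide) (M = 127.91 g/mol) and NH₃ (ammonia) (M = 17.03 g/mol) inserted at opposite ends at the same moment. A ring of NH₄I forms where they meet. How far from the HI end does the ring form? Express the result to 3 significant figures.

532 mm

Graham's law gives d_HI/d_NH₃ = rate_HI/rate_NH₃ = √(M_NH₃/M_HI) = √(17.03/127.91) = 0.3649.
With d_HI + d_NH₃ = 1990 mm, d_NH₃ = 1990/(1 + 0.3649) = 1458 mm.
d_HI = 1990 − 1458 = 532 mm.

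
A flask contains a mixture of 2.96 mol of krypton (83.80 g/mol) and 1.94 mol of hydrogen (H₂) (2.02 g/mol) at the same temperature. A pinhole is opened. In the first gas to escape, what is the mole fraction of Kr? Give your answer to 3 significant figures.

Rate_i ∝ x_i/√M_i (Graham's law weighted by mole fraction), so the effusate composition follows n_i/√M_i.
Mole fraction of Kr in the effusate = (n_Kr/√M_Kr) / (n_Kr/√M_Kr + n_H₂/√M_H₂)
= (2.96/√83.80) / (2.96/√83.80 + 1.94/√2.02) = 0.3233/(0.3233 + 1.365) = 0.192.

0.192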